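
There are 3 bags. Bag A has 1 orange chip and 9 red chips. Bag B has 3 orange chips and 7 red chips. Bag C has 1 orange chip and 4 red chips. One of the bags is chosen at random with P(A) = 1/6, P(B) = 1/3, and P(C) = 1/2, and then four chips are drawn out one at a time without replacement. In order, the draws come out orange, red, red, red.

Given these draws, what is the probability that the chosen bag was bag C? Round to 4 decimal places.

The likelihood of the observed sequence under each hypothesis: P(data | bag A) = (1/10)(9/9)(8/8)(7/7) = 1/10; P(data | bag B) = (3/10)(7/9)(6/8)(5/7) = 1/8; P(data | bag C) = (1/5)(4/4)(3/3)(2/2) = 1/5.
Multiplying each by its prior: 1/6 · 1/10 = 1/60, 1/3 · 1/8 = 1/24, 1/2 · 1/5 = 1/10; summing to 19/120.
Hence P(bag C | data) = (1/10) / (19/120) = 12/19.

0.6316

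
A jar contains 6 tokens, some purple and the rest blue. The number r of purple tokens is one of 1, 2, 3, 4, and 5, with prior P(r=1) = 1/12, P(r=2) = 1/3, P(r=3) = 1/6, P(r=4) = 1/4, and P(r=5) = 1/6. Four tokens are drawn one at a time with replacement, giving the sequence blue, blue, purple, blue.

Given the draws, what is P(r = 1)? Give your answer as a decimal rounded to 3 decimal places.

0.138

The likelihood of the observed sequence under each hypothesis: P(data | r = 1) = (5/6)(5/6)(1/6)(5/6) = 0.096451; P(data | r = 2) = (4/6)(4/6)(2/6)(4/6) = 0.098765; P(data | r = 3) = (3/6)(3/6)(3/6)(3/6) = 0.0625; P(data | r = 4) = (2/6)(2/6)(4/6)(2/6) = 0.024691; P(data | r = 5) = (1/6)(1/6)(5/6)(1/6) = 0.003858.
The prior-weighted likelihoods are 1/12 · 0.096451 = 0.0080376, 1/3 · 0.098765 = 0.032922, 1/6 · 0.0625 = 0.010417, 1/4 · 0.024691 = 0.0061728, 1/6 · 0.003858 = 0.000643; with total 0.058192.
Therefore the posterior P(r = 1 | data) = (0.0080376) / (0.058192) = 0.13812.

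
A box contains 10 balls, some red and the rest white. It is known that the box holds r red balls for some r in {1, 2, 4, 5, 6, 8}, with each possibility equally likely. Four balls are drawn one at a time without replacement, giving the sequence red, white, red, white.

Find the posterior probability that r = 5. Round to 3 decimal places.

0.298

The likelihood of the observed sequence under each hypothesis: P(data | r = 1) = (1/10)(9/9)(0/8) = 0; P(data | r = 2) = (2/10)(8/9)(1/8)(7/7) = 1/45; P(data | r = 4) = (4/10)(6/9)(3/8)(5/7) = 1/14; P(data | r = 5) = (5/10)(5/9)(4/8)(4/7) = 5/63; P(data | r = 6) = (6/10)(4/9)(5/8)(3/7) = 1/14; P(data | r = 8) = (8/10)(2/9)(7/8)(1/7) = 1/45.
The prior-weighted likelihoods are 1/6 · 0 = 0, 1/6 · 1/45 = 1/270, 1/6 · 1/14 = 1/84, 1/6 · 5/63 = 5/378, 1/6 · 1/14 = 1/84, 1/6 · 1/45 = 1/270; summing to 2/45.
Therefore the posterior P(r = 5 | data) = (5/378) / (2/45) = 25/84.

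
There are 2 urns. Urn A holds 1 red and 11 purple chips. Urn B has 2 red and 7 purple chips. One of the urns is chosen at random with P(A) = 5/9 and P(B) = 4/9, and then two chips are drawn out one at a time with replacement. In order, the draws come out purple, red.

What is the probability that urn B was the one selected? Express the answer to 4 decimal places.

Under each hypothesis, the probability of the observed sequence is: P(data | urn A) = (11/12)(1/12) = 0.076389; P(data | urn B) = (7/9)(2/9) = 0.17284.
Multiplying each by its prior: 5/9 · 0.076389 = 0.042438, 4/9 · 0.17284 = 0.076818; these sum to 0.11926.
By Bayes' rule, P(urn B | data) = (0.076818) / (0.11926) = 0.64414.

0.6441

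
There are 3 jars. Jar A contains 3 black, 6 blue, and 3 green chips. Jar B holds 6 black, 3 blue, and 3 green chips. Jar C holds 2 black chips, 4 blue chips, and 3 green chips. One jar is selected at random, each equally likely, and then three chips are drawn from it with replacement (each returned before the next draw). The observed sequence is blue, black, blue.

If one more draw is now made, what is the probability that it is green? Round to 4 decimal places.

0.2766

For each hypothesis, P(data | H) works out to: P(data | jar A) = (6/12)(3/12)(6/12) = 0.0625; P(data | jar B) = (3/12)(6/12)(3/12) = 0.03125; P(data | jar C) = (4/9)(2/9)(4/9) = 0.043896.
Weighting by the prior gives 1/3 · 0.0625 = 0.020833, 1/3 · 0.03125 = 0.010417, 1/3 · 0.043896 = 0.014632; these sum to 0.045882.
Normalising, the posterior is P(jar A | data) = 0.45406, P(jar B | data) = 0.22703, P(jar C | data) = 0.3189.
So P(green next | data) = Σ P(green next | H) P(H | data) = (1/4)(0.45406) + (1/4)(0.22703) + (1/3)(0.3189) = 0.27658.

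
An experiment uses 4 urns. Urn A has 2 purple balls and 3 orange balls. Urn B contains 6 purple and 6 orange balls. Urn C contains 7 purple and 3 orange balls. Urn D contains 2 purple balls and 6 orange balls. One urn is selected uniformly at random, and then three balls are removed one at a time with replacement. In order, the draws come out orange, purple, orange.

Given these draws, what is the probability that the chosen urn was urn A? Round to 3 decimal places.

The likelihood of the observed sequence under each hypothesis: P(data | urn A) = (3/5)(2/5)(3/5) = 0.144; P(data | urn B) = (6/12)(6/12)(6/12) = 0.125; P(data | urn C) = (3/10)(7/10)(3/10) = 0.063; P(data | urn D) = (6/8)(2/8)(6/8) = 0.14062.
The prior-weighted likelihoods are 1/4 · 0.144 = 0.036, 1/4 · 0.125 = 0.03125, 1/4 · 0.063 = 0.01575, 1/4 · 0.14062 = 0.035156; with total 0.11816.
So P(urn A | data) = (0.036) / (0.11816) = 0.30468.

0.305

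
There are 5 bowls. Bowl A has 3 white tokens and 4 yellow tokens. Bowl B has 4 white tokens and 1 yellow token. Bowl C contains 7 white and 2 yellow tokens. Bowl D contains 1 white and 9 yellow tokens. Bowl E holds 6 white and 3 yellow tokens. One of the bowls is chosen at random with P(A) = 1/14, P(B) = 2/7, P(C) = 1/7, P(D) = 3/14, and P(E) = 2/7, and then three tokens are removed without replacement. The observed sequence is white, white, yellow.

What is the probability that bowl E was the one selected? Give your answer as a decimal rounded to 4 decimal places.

0.3641

Under each hypothesis, the probability of the observed sequence is: P(data | bowl A) = (3/7)(2/6)(4/5) = 4/35; P(data | bowl B) = (4/5)(3/4)(1/3) = 1/5; P(data | bowl C) = (7/9)(6/8)(2/7) = 1/6; P(data | bowl D) = (1/10)(0/9) = 0; P(data | bowl E) = (6/9)(5/8)(3/7) = 5/28.
The prior-weighted likelihoods are 1/14 · 4/35 = 2/245, 2/7 · 1/5 = 2/35, 1/7 · 1/6 = 1/42, 3/14 · 0 = 0, 2/7 · 5/28 = 5/98; with total 103/735.
By Bayes' rule, P(bowl E | data) = (5/98) / (103/735) = 75/206.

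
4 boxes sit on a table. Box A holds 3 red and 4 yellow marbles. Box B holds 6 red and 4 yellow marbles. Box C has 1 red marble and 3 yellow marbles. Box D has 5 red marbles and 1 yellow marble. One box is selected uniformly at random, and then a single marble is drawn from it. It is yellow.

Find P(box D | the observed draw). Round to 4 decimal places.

Under each hypothesis, the probability of this draw is: P(data | box A) = (4/7) = 0.57143; P(data | box B) = (4/10) = 0.4; P(data | box C) = (3/4) = 0.75; P(data | box D) = (1/6) = 0.16667.
Multiplying each by its prior: 1/4 · 0.57143 = 0.14286, 1/4 · 0.4 = 0.1, 1/4 · 0.75 = 0.1875, 1/4 · 0.16667 = 0.041667; these sum to 0.47202.
So P(box D | data) = (0.041667) / (0.47202) = 0.088272.

0.0883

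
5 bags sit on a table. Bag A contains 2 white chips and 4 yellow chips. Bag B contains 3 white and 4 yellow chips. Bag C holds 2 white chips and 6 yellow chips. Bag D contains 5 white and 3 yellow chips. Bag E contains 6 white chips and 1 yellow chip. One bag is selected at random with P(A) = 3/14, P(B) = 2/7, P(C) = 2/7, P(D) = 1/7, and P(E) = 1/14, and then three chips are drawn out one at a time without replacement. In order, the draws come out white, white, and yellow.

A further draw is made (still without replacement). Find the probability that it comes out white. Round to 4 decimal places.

0.3626

The likelihood of the observed sequence under each hypothesis: P(data | bag A) = (2/6)(1/5)(4/4) = 1/15; P(data | bag B) = (3/7)(2/6)(4/5) = 4/35; P(data | bag C) = (2/8)(1/7)(6/6) = 1/28; P(data | bag D) = (5/8)(4/7)(3/6) = 5/28; P(data | bag E) = (6/7)(5/6)(1/5) = 1/7.
Multiplying each by its prior: 3/14 · 1/15 = 1/70, 2/7 · 4/35 = 8/245, 2/7 · 1/28 = 1/98, 1/7 · 5/28 = 5/196, 1/14 · 1/7 = 1/98; summing to 13/140.
Dividing through by the total gives posterior P(bag A | data) = 2/13, P(bag B | data) = 32/91, P(bag C | data) = 10/91, P(bag D | data) = 25/91, P(bag E | data) = 10/91.
So P(white next | data) = Σ P(white next | H) P(H | data) = (0)(2/13) + (1/4)(32/91) + (0)(10/91) + (3/5)(25/91) + (1)(10/91) = 33/91.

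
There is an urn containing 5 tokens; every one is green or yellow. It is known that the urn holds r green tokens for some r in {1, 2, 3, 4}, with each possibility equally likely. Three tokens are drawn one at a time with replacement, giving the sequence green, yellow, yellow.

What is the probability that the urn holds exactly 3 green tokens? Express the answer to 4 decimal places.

For each hypothesis, P(data | H) works out to: P(data | r = 1) = (1/5)(4/5)(4/5) = 16/125; P(data | r = 2) = (2/5)(3/5)(3/5) = 18/125; P(data | r = 3) = (3/5)(2/5)(2/5) = 12/125; P(data | r = 4) = (4/5)(1/5)(1/5) = 4/125.
The prior-weighted likelihoods are 1/4 · 16/125 = 4/125, 1/4 · 18/125 = 9/250, 1/4 · 12/125 = 3/125, 1/4 · 4/125 = 1/125; summing to 1/10.
So P(r = 3 | data) = (3/125) / (1/10) = 6/25.

0.2400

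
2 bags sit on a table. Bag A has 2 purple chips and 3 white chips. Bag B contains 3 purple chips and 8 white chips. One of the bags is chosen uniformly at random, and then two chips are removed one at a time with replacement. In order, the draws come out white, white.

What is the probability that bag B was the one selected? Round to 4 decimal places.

0.5950

Compute the likelihood of the observed sequence for each case: P(data | bag A) = (3/5)(3/5) = 0.36; P(data | bag B) = (8/11)(8/11) = 0.52893.
The prior-weighted likelihoods are 1/2 · 0.36 = 0.18, 1/2 · 0.52893 = 0.26446; summing to 0.44446.
Hence P(bag B | data) = (0.26446) / (0.44446) = 0.59502.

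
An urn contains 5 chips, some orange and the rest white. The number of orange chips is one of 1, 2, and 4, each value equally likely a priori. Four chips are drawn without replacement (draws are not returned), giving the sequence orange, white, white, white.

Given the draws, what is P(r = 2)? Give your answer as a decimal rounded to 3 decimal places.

For each hypothesis, P(data | H) works out to: P(data | r = 1) = (1/5)(4/4)(3/3)(2/2) = 1/5; P(data | r = 2) = (2/5)(3/4)(2/3)(1/2) = 1/10; P(data | r = 4) = (4/5)(1/4)(0/3) = 0.
Multiplying each by its prior: 1/3 · 1/5 = 1/15, 1/3 · 1/10 = 1/30, 1/3 · 0 = 0; with total 1/10.
So P(r = 2 | data) = (1/30) / (1/10) = 1/3.

0.333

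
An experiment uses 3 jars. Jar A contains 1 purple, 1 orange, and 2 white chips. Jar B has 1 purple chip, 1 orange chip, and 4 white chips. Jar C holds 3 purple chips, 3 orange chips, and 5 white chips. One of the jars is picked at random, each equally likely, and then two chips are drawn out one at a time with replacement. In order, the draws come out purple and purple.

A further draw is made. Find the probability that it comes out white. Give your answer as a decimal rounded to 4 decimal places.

Compute the likelihood of the observed sequence for each case: P(data | jar A) = (1/4)(1/4) = 0.0625; P(data | jar B) = (1/6)(1/6) = 0.027778; P(data | jar C) = (3/11)(3/11) = 0.07438.
The prior-weighted likelihoods are 1/3 · 0.0625 = 0.020833, 1/3 · 0.027778 = 0.0092593, 1/3 · 0.07438 = 0.024793; these sum to 0.054886.
The posterior is then P(jar A | data) = 0.37957, P(jar B | data) = 0.1687, P(jar C | data) = 0.45173.
Averaging over the posterior, P(white next | data) = (1/2)(0.37957) + (2/3)(0.1687) + (5/11)(0.45173) = 0.50758.

0.5076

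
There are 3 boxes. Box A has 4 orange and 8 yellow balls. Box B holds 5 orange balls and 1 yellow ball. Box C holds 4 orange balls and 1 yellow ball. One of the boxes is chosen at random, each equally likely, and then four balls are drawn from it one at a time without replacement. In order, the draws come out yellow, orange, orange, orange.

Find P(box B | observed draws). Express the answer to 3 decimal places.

Compute the likelihood of the observed sequence for each case: P(data | box A) = (8/12)(4/11)(3/10)(2/9) = 0.016162; P(data | box B) = (1/6)(5/5)(4/4)(3/3) = 0.16667; P(data | box C) = (1/5)(4/4)(3/3)(2/2) = 0.2.
Multiplying each by its prior: 1/3 · 0.016162 = 0.0053872, 1/3 · 0.16667 = 0.055556, 1/3 · 0.2 = 0.066667; with total 0.12761.
Therefore the posterior P(box B | data) = (0.055556) / (0.12761) = 0.43536.

0.435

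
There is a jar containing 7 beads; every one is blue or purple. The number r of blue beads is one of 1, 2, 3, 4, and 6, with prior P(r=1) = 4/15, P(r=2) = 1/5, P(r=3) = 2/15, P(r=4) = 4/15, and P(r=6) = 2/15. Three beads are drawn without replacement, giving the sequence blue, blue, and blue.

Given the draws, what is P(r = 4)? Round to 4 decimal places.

0.2759

Under each hypothesis, the probability of the observed sequence is: P(data | r = 1) = (1/7)(0/6) = 0; P(data | r = 2) = (2/7)(1/6)(0/5) = 0; P(data | r = 3) = (3/7)(2/6)(1/5) = 1/35; P(data | r = 4) = (4/7)(3/6)(2/5) = 4/35; P(data | r = 6) = (6/7)(5/6)(4/5) = 4/7.
The prior-weighted likelihoods are 4/15 · 0 = 0, 1/5 · 0 = 0, 2/15 · 1/35 = 2/525, 4/15 · 4/35 = 16/525, 2/15 · 4/7 = 8/105; summing to 58/525.
So P(r = 4 | data) = (16/525) / (58/525) = 8/29.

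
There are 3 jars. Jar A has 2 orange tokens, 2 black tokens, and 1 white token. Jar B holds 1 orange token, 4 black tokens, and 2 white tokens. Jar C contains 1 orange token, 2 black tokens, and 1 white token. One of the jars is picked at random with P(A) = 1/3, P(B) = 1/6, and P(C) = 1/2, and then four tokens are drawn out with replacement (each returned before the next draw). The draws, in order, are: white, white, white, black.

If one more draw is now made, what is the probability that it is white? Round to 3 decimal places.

0.254

The likelihood of the observed sequence under each hypothesis: P(data | jar A) = (1/5)(1/5)(1/5)(2/5) = 0.0032; P(data | jar B) = (2/7)(2/7)(2/7)(4/7) = 0.013328; P(data | jar C) = (1/4)(1/4)(1/4)(2/4) = 0.0078125.
Weighting by the prior gives 1/3 · 0.0032 = 0.0010667, 1/6 · 0.013328 = 0.0022213, 1/2 · 0.0078125 = 0.0039062; summing to 0.0071942.
The posterior is then P(jar A | data) = 0.14827, P(jar B | data) = 0.30876, P(jar C | data) = 0.54297.
Averaging over the posterior, P(white next | data) = (1/5)(0.14827) + (2/7)(0.30876) + (1/4)(0.54297) = 0.25361.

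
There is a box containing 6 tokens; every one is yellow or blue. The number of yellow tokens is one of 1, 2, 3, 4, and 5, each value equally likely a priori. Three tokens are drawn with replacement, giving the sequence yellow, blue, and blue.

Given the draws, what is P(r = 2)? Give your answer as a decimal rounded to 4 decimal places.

For each hypothesis, P(data | H) works out to: P(data | r = 1) = (1/6)(5/6)(5/6) = 25/216; P(data | r = 2) = (2/6)(4/6)(4/6) = 4/27; P(data | r = 3) = (3/6)(3/6)(3/6) = 1/8; P(data | r = 4) = (4/6)(2/6)(2/6) = 2/27; P(data | r = 5) = (5/6)(1/6)(1/6) = 5/216.
Multiplying each by its prior: 1/5 · 25/216 = 5/216, 1/5 · 4/27 = 4/135, 1/5 · 1/8 = 1/40, 1/5 · 2/27 = 2/135, 1/5 · 5/216 = 1/216; summing to 7/72.
So P(r = 2 | data) = (4/135) / (7/72) = 32/105.

0.3048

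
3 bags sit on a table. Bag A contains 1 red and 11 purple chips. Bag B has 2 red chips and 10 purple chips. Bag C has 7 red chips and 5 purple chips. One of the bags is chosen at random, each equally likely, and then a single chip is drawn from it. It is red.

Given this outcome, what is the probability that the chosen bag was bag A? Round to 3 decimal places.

0.100

Compute the likelihood of this draw for each case: P(data | bag A) = (1/12) = 1/12; P(data | bag B) = (2/12) = 1/6; P(data | bag C) = (7/12) = 7/12.
The prior-weighted likelihoods are 1/3 · 1/12 = 1/36, 1/3 · 1/6 = 1/18, 1/3 · 7/12 = 7/36; summing to 5/18.
Therefore the posterior P(bag A | data) = (1/36) / (5/18) = 1/10.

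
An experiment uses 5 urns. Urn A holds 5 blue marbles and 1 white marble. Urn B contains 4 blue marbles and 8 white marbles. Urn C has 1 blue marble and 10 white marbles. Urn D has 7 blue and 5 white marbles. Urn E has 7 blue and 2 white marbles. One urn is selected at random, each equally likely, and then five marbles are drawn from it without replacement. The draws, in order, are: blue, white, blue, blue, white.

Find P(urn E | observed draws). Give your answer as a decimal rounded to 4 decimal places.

Under each hypothesis, the probability of the observed sequence is: P(data | urn A) = (5/6)(1/5)(4/4)(3/3)(0/2) = 0; P(data | urn B) = (4/12)(8/11)(3/10)(2/9)(7/8) = 0.014141; P(data | urn C) = (1/11)(10/10)(0/9) = 0; P(data | urn D) = (7/12)(5/11)(6/10)(5/9)(4/8) = 0.044192; P(data | urn E) = (7/9)(2/8)(6/7)(5/6)(1/5) = 0.027778.
Multiplying each by its prior: 1/5 · 0 = 0, 1/5 · 0.014141 = 0.0028283, 1/5 · 0 = 0, 1/5 · 0.044192 = 0.0088384, 1/5 · 0.027778 = 0.0055556; summing to 0.017222.
Hence P(urn E | data) = (0.0055556) / (0.017222) = 0.32258.

0.3226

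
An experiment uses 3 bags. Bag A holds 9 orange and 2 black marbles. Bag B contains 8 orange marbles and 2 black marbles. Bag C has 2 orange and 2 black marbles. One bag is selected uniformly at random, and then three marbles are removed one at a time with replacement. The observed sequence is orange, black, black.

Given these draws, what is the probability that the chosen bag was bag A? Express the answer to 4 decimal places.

The likelihood of the observed sequence under each hypothesis: P(data | bag A) = (9/11)(2/11)(2/11) = 0.027047; P(data | bag B) = (8/10)(2/10)(2/10) = 0.032; P(data | bag C) = (2/4)(2/4)(2/4) = 0.125.
The prior-weighted likelihoods are 1/3 · 0.027047 = 0.0090158, 1/3 · 0.032 = 0.010667, 1/3 · 0.125 = 0.041667; summing to 0.061349.
Therefore the posterior P(bag A | data) = (0.0090158) / (0.061349) = 0.14696.

0.1470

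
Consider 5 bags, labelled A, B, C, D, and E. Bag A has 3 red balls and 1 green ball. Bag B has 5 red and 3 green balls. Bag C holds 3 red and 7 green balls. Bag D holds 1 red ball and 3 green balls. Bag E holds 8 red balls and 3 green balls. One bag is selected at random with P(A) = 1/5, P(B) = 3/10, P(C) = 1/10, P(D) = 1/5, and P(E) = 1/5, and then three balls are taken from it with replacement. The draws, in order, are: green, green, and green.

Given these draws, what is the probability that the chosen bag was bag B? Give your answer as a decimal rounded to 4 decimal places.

The likelihood of the observed sequence under each hypothesis: P(data | bag A) = (1/4)(1/4)(1/4) = 0.015625; P(data | bag B) = (3/8)(3/8)(3/8) = 0.052734; P(data | bag C) = (7/10)(7/10)(7/10) = 0.343; P(data | bag D) = (3/4)(3/4)(3/4) = 0.42188; P(data | bag E) = (3/11)(3/11)(3/11) = 0.020285.
The prior-weighted likelihoods are 1/5 · 0.015625 = 0.003125, 3/10 · 0.052734 = 0.01582, 1/10 · 0.343 = 0.0343, 1/5 · 0.42188 = 0.084375, 1/5 · 0.020285 = 0.0040571; summing to 0.14168.
So P(bag B | data) = (0.01582) / (0.14168) = 0.11166.

0.1117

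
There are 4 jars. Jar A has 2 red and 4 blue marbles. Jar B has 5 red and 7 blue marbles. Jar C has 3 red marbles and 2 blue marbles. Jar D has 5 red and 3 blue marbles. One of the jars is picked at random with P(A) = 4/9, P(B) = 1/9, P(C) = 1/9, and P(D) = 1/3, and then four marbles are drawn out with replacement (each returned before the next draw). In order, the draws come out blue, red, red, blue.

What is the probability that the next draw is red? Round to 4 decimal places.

0.4760

The likelihood of the observed sequence under each hypothesis: P(data | jar A) = (4/6)(2/6)(2/6)(4/6) = 0.049383; P(data | jar B) = (7/12)(5/12)(5/12)(7/12) = 0.059076; P(data | jar C) = (2/5)(3/5)(3/5)(2/5) = 0.0576; P(data | jar D) = (3/8)(5/8)(5/8)(3/8) = 0.054932.
Weighting by the prior gives 4/9 · 0.049383 = 0.021948, 1/9 · 0.059076 = 0.006564, 1/9 · 0.0576 = 0.0064, 1/3 · 0.054932 = 0.018311; these sum to 0.053222.
The posterior is then P(jar A | data) = 0.41238, P(jar B | data) = 0.12333, P(jar C | data) = 0.12025, P(jar D | data) = 0.34404.
Averaging over the posterior, P(red next | data) = (1/3)(0.41238) + (5/12)(0.12333) + (3/5)(0.12025) + (5/8)(0.34404) = 0.47602.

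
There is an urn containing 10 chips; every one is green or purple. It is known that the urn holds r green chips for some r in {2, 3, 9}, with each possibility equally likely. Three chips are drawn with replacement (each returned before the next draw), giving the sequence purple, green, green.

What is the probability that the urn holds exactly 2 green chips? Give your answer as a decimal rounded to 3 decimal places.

0.182

Under each hypothesis, the probability of the observed sequence is: P(data | r = 2) = (8/10)(2/10)(2/10) = 4/125; P(data | r = 3) = (7/10)(3/10)(3/10) = 63/1000; P(data | r = 9) = (1/10)(9/10)(9/10) = 81/1000.
Weighting by the prior gives 1/3 · 4/125 = 4/375, 1/3 · 63/1000 = 21/1000, 1/3 · 81/1000 = 27/1000; with total 22/375.
Therefore the posterior P(r = 2 | data) = (4/375) / (22/375) = 2/11.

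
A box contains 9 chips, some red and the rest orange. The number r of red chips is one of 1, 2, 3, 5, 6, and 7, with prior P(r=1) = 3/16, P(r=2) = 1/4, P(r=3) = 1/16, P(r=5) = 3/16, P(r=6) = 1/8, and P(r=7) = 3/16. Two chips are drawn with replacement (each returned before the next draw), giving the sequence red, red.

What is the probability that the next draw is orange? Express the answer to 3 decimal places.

The likelihood of the observed sequence under each hypothesis: P(data | r = 1) = (1/9)(1/9) = 1/81; P(data | r = 2) = (2/9)(2/9) = 4/81; P(data | r = 3) = (3/9)(3/9) = 1/9; P(data | r = 5) = (5/9)(5/9) = 25/81; P(data | r = 6) = (6/9)(6/9) = 4/9; P(data | r = 7) = (7/9)(7/9) = 49/81.
The prior-weighted likelihoods are 3/16 · 1/81 = 1/432, 1/4 · 4/81 = 1/81, 1/16 · 1/9 = 1/144, 3/16 · 25/81 = 25/432, 1/8 · 4/9 = 1/18, 3/16 · 49/81 = 49/432; with total 161/648.
The posterior is then P(r = 1 | data) = 0.0093168, P(r = 2 | data) = 0.049689, P(r = 3 | data) = 0.02795, P(r = 5 | data) = 0.23292, P(r = 6 | data) = 0.2236, P(r = 7 | data) = 0.45652.
The predictive probability is P(orange next | data) = (8/9)(0.0093168) + (7/9)(0.049689) + (2/3)(0.02795) + (4/9)(0.23292) + (1/3)(0.2236) + (2/9)(0.45652) = 0.34507.

0.345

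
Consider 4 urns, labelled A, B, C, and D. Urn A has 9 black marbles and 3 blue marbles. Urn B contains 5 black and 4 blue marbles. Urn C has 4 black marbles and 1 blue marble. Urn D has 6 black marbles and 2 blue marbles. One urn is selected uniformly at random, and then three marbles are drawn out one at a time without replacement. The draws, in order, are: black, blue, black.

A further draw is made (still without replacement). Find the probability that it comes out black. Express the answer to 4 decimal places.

Compute the likelihood of the observed sequence for each case: P(data | urn A) = (9/12)(3/11)(8/10) = 0.16364; P(data | urn B) = (5/9)(4/8)(4/7) = 0.15873; P(data | urn C) = (4/5)(1/4)(3/3) = 0.2; P(data | urn D) = (6/8)(2/7)(5/6) = 0.17857.
Multiplying each by its prior: 1/4 · 0.16364 = 0.040909, 1/4 · 0.15873 = 0.039683, 1/4 · 0.2 = 0.05, 1/4 · 0.17857 = 0.044643; summing to 0.17523.
The posterior is then P(urn A | data) = 0.23345, P(urn B | data) = 0.22645, P(urn C | data) = 0.28533, P(urn D | data) = 0.25476.
So P(black next | data) = Σ P(black next | H) P(H | data) = (7/9)(0.23345) + (1/2)(0.22645) + (1)(0.28533) + (4/5)(0.25476) = 0.78394.

0.7839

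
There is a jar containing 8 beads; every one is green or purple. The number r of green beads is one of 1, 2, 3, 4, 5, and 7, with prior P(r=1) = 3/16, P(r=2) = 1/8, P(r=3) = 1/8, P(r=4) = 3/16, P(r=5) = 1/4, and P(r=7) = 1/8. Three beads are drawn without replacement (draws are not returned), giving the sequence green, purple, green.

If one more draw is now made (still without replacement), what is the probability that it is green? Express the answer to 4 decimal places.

0.5391

For each hypothesis, P(data | H) works out to: P(data | r = 1) = (1/8)(7/7)(0/6) = 0; P(data | r = 2) = (2/8)(6/7)(1/6) = 1/28; P(data | r = 3) = (3/8)(5/7)(2/6) = 5/56; P(data | r = 4) = (4/8)(4/7)(3/6) = 1/7; P(data | r = 5) = (5/8)(3/7)(4/6) = 5/28; P(data | r = 7) = (7/8)(1/7)(6/6) = 1/8.
The prior-weighted likelihoods are 3/16 · 0 = 0, 1/8 · 1/28 = 1/224, 1/8 · 5/56 = 5/448, 3/16 · 1/7 = 3/112, 1/4 · 5/28 = 5/112, 1/8 · 1/8 = 1/64; with total 23/224.
The posterior is then P(r = 1 | data) = 0, P(r = 2 | data) = 1/23, P(r = 3 | data) = 5/46, P(r = 4 | data) = 6/23, P(r = 5 | data) = 10/23, P(r = 7 | data) = 7/46.
The predictive probability is P(green next | data) = (0)(1/23) + (1/5)(5/46) + (2/5)(6/23) + (3/5)(10/23) + (1)(7/46) = 62/115.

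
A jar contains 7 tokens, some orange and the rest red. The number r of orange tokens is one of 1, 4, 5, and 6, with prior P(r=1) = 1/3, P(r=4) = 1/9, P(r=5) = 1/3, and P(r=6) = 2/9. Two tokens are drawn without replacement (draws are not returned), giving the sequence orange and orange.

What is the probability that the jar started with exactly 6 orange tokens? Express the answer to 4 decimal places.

0.4545

For each hypothesis, P(data | H) works out to: P(data | r = 1) = (1/7)(0/6) = 0; P(data | r = 4) = (4/7)(3/6) = 2/7; P(data | r = 5) = (5/7)(4/6) = 10/21; P(data | r = 6) = (6/7)(5/6) = 5/7.
Weighting by the prior gives 1/3 · 0 = 0, 1/9 · 2/7 = 2/63, 1/3 · 10/21 = 10/63, 2/9 · 5/7 = 10/63; with total 22/63.
Therefore the posterior P(r = 6 | data) = (10/63) / (22/63) = 5/11.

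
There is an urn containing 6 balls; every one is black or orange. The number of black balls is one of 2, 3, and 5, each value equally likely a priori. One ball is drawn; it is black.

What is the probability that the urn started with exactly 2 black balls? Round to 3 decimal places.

0.200

Compute the likelihood of this draw for each case: P(data | r = 2) = (2/6) = 1/3; P(data | r = 3) = (3/6) = 1/2; P(data | r = 5) = (5/6) = 5/6.
Multiplying each by its prior: 1/3 · 1/3 = 1/9, 1/3 · 1/2 = 1/6, 1/3 · 5/6 = 5/18; these sum to 5/9.
By Bayes' rule, P(r = 2 | data) = (1/9) / (5/9) = 1/5.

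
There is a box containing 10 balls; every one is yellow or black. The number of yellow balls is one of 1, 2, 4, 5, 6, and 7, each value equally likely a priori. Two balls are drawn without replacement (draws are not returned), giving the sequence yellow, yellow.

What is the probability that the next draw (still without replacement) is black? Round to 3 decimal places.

0.512

Compute the likelihood of the observed sequence for each case: P(data | r = 1) = (1/10)(0/9) = 0; P(data | r = 2) = (2/10)(1/9) = 1/45; P(data | r = 4) = (4/10)(3/9) = 2/15; P(data | r = 5) = (5/10)(4/9) = 2/9; P(data | r = 6) = (6/10)(5/9) = 1/3; P(data | r = 7) = (7/10)(6/9) = 7/15.
Multiplying each by its prior: 1/6 · 0 = 0, 1/6 · 1/45 = 1/270, 1/6 · 2/15 = 1/45, 1/6 · 2/9 = 1/27, 1/6 · 1/3 = 1/18, 1/6 · 7/15 = 7/90; with total 53/270.
Dividing through by the total gives posterior P(r = 1 | data) = 0, P(r = 2 | data) = 1/53, P(r = 4 | data) = 6/53, P(r = 5 | data) = 10/53, P(r = 6 | data) = 15/53, P(r = 7 | data) = 21/53.
Averaging over the posterior, P(black next | data) = (1)(1/53) + (3/4)(6/53) + (5/8)(10/53) + (1/2)(15/53) + (3/8)(21/53) = 217/424.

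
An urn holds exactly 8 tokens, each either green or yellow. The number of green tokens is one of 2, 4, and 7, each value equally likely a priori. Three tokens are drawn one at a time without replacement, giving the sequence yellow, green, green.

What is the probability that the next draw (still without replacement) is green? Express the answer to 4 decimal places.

For each hypothesis, P(data | H) works out to: P(data | r = 2) = (6/8)(2/7)(1/6) = 1/28; P(data | r = 4) = (4/8)(4/7)(3/6) = 1/7; P(data | r = 7) = (1/8)(7/7)(6/6) = 1/8.
Multiplying each by its prior: 1/3 · 1/28 = 1/84, 1/3 · 1/7 = 1/21, 1/3 · 1/8 = 1/24; with total 17/168.
Dividing through by the total gives posterior P(r = 2 | data) = 2/17, P(r = 4 | data) = 8/17, P(r = 7 | data) = 7/17.
The predictive probability is P(green next | data) = (0)(2/17) + (2/5)(8/17) + (1)(7/17) = 3/5.

0.6000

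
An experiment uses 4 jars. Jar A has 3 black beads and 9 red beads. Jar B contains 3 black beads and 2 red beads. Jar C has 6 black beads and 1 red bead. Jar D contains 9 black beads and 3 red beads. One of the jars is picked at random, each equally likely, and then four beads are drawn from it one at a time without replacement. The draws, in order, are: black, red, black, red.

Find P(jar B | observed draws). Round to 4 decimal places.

Compute the likelihood of the observed sequence for each case: P(data | jar A) = (3/12)(9/11)(2/10)(8/9) = 2/55; P(data | jar B) = (3/5)(2/4)(2/3)(1/2) = 1/10; P(data | jar C) = (6/7)(1/6)(5/5)(0/4) = 0; P(data | jar D) = (9/12)(3/11)(8/10)(2/9) = 2/55.
Multiplying each by its prior: 1/4 · 2/55 = 1/110, 1/4 · 1/10 = 1/40, 1/4 · 0 = 0, 1/4 · 2/55 = 1/110; these sum to 19/440.
So P(jar B | data) = (1/40) / (19/440) = 11/19.

0.5789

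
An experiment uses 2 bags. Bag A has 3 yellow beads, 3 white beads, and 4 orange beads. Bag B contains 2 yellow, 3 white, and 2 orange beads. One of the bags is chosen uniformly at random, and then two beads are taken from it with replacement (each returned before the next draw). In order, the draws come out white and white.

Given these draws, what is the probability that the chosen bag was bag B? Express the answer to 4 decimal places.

0.6711

For each hypothesis, P(data | H) works out to: P(data | bag A) = (3/10)(3/10) = 0.09; P(data | bag B) = (3/7)(3/7) = 0.18367.
Multiplying each by its prior: 1/2 · 0.09 = 0.045, 1/2 · 0.18367 = 0.091837; summing to 0.13684.
So P(bag B | data) = (0.091837) / (0.13684) = 0.67114.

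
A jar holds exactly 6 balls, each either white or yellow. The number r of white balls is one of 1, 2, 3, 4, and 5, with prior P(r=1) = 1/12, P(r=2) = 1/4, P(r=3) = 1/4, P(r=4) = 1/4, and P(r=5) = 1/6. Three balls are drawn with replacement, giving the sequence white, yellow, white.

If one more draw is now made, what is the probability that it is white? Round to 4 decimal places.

0.5821

The likelihood of the observed sequence under each hypothesis: P(data | r = 1) = (1/6)(5/6)(1/6) = 0.023148; P(data | r = 2) = (2/6)(4/6)(2/6) = 0.074074; P(data | r = 3) = (3/6)(3/6)(3/6) = 0.125; P(data | r = 4) = (4/6)(2/6)(4/6) = 0.14815; P(data | r = 5) = (5/6)(1/6)(5/6) = 0.11574.
The prior-weighted likelihoods are 1/12 · 0.023148 = 0.001929, 1/4 · 0.074074 = 0.018519, 1/4 · 0.125 = 0.03125, 1/4 · 0.14815 = 0.037037, 1/6 · 0.11574 = 0.01929; with total 0.10802.
Dividing through by the total gives posterior P(r = 1 | data) = 0.017857, P(r = 2 | data) = 0.17143, P(r = 3 | data) = 0.28929, P(r = 4 | data) = 0.34286, P(r = 5 | data) = 0.17857.
Averaging over the posterior, P(white next | data) = (1/6)(0.017857) + (1/3)(0.17143) + (1/2)(0.28929) + (2/3)(0.34286) + (5/6)(0.17857) = 0.58214.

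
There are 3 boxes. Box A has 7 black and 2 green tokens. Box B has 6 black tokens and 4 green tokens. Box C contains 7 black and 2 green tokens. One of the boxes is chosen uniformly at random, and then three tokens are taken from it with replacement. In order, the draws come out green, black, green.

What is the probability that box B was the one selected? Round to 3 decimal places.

Compute the likelihood of the observed sequence for each case: P(data | box A) = (2/9)(7/9)(2/9) = 0.038409; P(data | box B) = (4/10)(6/10)(4/10) = 0.096; P(data | box C) = (2/9)(7/9)(2/9) = 0.038409.
The prior-weighted likelihoods are 1/3 · 0.038409 = 0.012803, 1/3 · 0.096 = 0.032, 1/3 · 0.038409 = 0.012803; these sum to 0.057606.
So P(box B | data) = (0.032) / (0.057606) = 0.5555.

0.555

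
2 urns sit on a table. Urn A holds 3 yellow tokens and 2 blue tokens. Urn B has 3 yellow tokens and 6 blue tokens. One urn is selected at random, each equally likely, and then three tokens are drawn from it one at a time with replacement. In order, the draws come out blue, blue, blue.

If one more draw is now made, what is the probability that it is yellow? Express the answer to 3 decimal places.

Compute the likelihood of the observed sequence for each case: P(data | urn A) = (2/5)(2/5)(2/5) = 0.064; P(data | urn B) = (6/9)(6/9)(6/9) = 0.2963.
Weighting by the prior gives 1/2 · 0.064 = 0.032, 1/2 · 0.2963 = 0.14815; with total 0.18015.
Normalising, the posterior is P(urn A | data) = 0.17763, P(urn B | data) = 0.82237.
So P(yellow next | data) = Σ P(yellow next | H) P(H | data) = (3/5)(0.17763) + (1/3)(0.82237) = 0.3807.

0.381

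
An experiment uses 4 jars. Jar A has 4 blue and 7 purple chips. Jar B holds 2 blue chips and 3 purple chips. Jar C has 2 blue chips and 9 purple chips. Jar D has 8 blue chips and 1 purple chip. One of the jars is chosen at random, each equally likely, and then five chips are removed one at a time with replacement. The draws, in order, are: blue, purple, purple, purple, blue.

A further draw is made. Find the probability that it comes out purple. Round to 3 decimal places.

0.653

Compute the likelihood of the observed sequence for each case: P(data | jar A) = (4/11)(7/11)(7/11)(7/11)(4/11) = 0.034076; P(data | jar B) = (2/5)(3/5)(3/5)(3/5)(2/5) = 0.03456; P(data | jar C) = (2/11)(9/11)(9/11)(9/11)(2/11) = 0.018106; P(data | jar D) = (8/9)(1/9)(1/9)(1/9)(8/9) = 0.0010838.
Weighting by the prior gives 1/4 · 0.034076 = 0.008519, 1/4 · 0.03456 = 0.00864, 1/4 · 0.018106 = 0.0045265, 1/4 · 0.0010838 = 0.00027096; with total 0.021957.
Normalising, the posterior is P(jar A | data) = 0.388, P(jar B | data) = 0.39351, P(jar C | data) = 0.20616, P(jar D | data) = 0.012341.
So P(purple next | data) = Σ P(purple next | H) P(H | data) = (7/11)(0.388) + (3/5)(0.39351) + (9/11)(0.20616) + (1/9)(0.012341) = 0.65306.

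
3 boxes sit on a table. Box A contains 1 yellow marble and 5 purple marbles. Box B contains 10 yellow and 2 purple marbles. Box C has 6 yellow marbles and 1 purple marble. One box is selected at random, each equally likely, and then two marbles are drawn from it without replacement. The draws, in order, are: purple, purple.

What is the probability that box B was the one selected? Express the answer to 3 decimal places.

Under each hypothesis, the probability of the observed sequence is: P(data | box A) = (5/6)(4/5) = 2/3; P(data | box B) = (2/12)(1/11) = 1/66; P(data | box C) = (1/7)(0/6) = 0.
The prior-weighted likelihoods are 1/3 · 2/3 = 2/9, 1/3 · 1/66 = 1/198, 1/3 · 0 = 0; summing to 5/22.
So P(box B | data) = (1/198) / (5/22) = 1/45.

0.022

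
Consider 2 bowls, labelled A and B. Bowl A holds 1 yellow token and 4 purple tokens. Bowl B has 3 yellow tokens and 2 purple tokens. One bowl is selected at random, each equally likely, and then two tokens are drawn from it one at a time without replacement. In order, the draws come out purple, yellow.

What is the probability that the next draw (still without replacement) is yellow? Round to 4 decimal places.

0.4000

For each hypothesis, P(data | H) works out to: P(data | bowl A) = (4/5)(1/4) = 1/5; P(data | bowl B) = (2/5)(3/4) = 3/10.
Weighting by the prior gives 1/2 · 1/5 = 1/10, 1/2 · 3/10 = 3/20; with total 1/4.
Normalising, the posterior is P(bowl A | data) = 2/5, P(bowl B | data) = 3/5.
The predictive probability is P(yellow next | data) = (0)(2/5) + (2/3)(3/5) = 2/5.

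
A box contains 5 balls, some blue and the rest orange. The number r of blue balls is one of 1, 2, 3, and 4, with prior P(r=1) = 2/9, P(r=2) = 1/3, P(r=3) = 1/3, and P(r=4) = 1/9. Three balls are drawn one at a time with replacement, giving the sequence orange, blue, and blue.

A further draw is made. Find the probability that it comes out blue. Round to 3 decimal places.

Compute the likelihood of the observed sequence for each case: P(data | r = 1) = (4/5)(1/5)(1/5) = 0.032; P(data | r = 2) = (3/5)(2/5)(2/5) = 0.096; P(data | r = 3) = (2/5)(3/5)(3/5) = 0.144; P(data | r = 4) = (1/5)(4/5)(4/5) = 0.128.
Multiplying each by its prior: 2/9 · 0.032 = 0.0071111, 1/3 · 0.096 = 0.032, 1/3 · 0.144 = 0.048, 1/9 · 0.128 = 0.014222; with total 0.10133.
The posterior is then P(r = 1 | data) = 0.070175, P(r = 2 | data) = 0.31579, P(r = 3 | data) = 0.47368, P(r = 4 | data) = 0.14035.
Averaging over the posterior, P(blue next | data) = (1/5)(0.070175) + (2/5)(0.31579) + (3/5)(0.47368) + (4/5)(0.14035) = 0.53684.

0.537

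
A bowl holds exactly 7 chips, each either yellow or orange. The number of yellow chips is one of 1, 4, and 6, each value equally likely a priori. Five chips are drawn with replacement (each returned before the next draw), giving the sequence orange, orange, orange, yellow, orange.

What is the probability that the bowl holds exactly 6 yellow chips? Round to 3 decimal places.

For each hypothesis, P(data | H) works out to: P(data | r = 1) = (6/7)(6/7)(6/7)(1/7)(6/7) = 0.077111; P(data | r = 4) = (3/7)(3/7)(3/7)(4/7)(3/7) = 0.019278; P(data | r = 6) = (1/7)(1/7)(1/7)(6/7)(1/7) = 0.00035699.
The prior-weighted likelihoods are 1/3 · 0.077111 = 0.025704, 1/3 · 0.019278 = 0.0064259, 1/3 · 0.00035699 = 0.000119; summing to 0.032248.
By Bayes' rule, P(r = 6 | data) = (0.000119) / (0.032248) = 0.00369.

0.004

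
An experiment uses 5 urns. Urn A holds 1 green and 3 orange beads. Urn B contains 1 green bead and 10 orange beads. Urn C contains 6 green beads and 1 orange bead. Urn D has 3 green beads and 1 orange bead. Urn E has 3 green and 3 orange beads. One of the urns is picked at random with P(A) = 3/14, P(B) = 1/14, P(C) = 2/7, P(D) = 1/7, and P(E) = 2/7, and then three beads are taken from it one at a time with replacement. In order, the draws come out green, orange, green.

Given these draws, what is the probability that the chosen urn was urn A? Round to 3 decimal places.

Under each hypothesis, the probability of the observed sequence is: P(data | urn A) = (1/4)(3/4)(1/4) = 0.046875; P(data | urn B) = (1/11)(10/11)(1/11) = 0.0075131; P(data | urn C) = (6/7)(1/7)(6/7) = 0.10496; P(data | urn D) = (3/4)(1/4)(3/4) = 0.14062; P(data | urn E) = (3/6)(3/6)(3/6) = 0.125.
The prior-weighted likelihoods are 3/14 · 0.046875 = 0.010045, 1/14 · 0.0075131 = 0.00053665, 2/7 · 0.10496 = 0.029988, 1/7 · 0.14062 = 0.020089, 2/7 · 0.125 = 0.035714; with total 0.096372.
So P(urn A | data) = (0.010045) / (0.096372) = 0.10423.

0.104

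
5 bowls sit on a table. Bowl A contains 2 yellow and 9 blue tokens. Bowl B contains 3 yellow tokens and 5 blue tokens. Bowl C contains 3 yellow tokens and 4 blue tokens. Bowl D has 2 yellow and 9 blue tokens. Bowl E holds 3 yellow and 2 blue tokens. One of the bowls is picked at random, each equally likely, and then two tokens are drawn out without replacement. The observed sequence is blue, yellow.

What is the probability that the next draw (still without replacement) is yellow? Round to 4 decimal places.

0.3726

The likelihood of the observed sequence under each hypothesis: P(data | bowl A) = (9/11)(2/10) = 0.16364; P(data | bowl B) = (5/8)(3/7) = 0.26786; P(data | bowl C) = (4/7)(3/6) = 0.28571; P(data | bowl D) = (9/11)(2/10) = 0.16364; P(data | bowl E) = (2/5)(3/4) = 0.3.
The prior-weighted likelihoods are 1/5 · 0.16364 = 0.032727, 1/5 · 0.26786 = 0.053571, 1/5 · 0.28571 = 0.057143, 1/5 · 0.16364 = 0.032727, 1/5 · 0.3 = 0.06; summing to 0.23617.
Dividing through by the total gives posterior P(bowl A | data) = 0.13858, P(bowl B | data) = 0.22684, P(bowl C | data) = 0.24196, P(bowl D | data) = 0.13858, P(bowl E | data) = 0.25406.
The predictive probability is P(yellow next | data) = (1/9)(0.13858) + (1/3)(0.22684) + (2/5)(0.24196) + (1/9)(0.13858) + (2/3)(0.25406) = 0.37256.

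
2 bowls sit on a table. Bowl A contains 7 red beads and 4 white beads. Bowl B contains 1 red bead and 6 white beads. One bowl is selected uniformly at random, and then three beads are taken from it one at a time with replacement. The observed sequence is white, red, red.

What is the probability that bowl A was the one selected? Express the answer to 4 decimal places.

0.8938

The likelihood of the observed sequence under each hypothesis: P(data | bowl A) = (4/11)(7/11)(7/11) = 0.14726; P(data | bowl B) = (6/7)(1/7)(1/7) = 0.017493.
Multiplying each by its prior: 1/2 · 0.14726 = 0.073629, 1/2 · 0.017493 = 0.0087464; with total 0.082375.
Hence P(bowl A | data) = (0.073629) / (0.082375) = 0.89382.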